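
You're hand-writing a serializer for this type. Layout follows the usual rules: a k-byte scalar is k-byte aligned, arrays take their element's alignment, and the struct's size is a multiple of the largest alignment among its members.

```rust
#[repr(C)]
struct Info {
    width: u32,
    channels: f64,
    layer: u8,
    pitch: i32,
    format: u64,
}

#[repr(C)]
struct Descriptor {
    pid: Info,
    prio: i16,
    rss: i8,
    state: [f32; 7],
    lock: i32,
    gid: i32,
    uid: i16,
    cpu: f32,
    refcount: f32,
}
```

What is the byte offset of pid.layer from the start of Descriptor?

16

Info: @0: width [4B, align 4] → 4; +4 pad (align 8); @8: channels [8B, align 8] → 16; @16: layer [1B, align 1] → 17; +3 pad (align 4); @20: pitch [4B, align 4] → 24; @24: format [8B, align 8] → 32; size 32, align 8
@0: pid [32B, align 8] → 32
within Info: layer at 16
0 + 16 = 16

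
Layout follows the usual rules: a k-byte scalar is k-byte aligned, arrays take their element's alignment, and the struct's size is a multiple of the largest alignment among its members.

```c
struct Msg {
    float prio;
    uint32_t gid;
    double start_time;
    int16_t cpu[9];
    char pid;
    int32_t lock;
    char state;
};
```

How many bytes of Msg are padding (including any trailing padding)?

8

0..4  prio  (4B, 4-aligned)
4..8  gid  (4B, 4-aligned)
8..16  start_time  (8B, 8-aligned)
16..34  cpu  (18B, 2-aligned)
34..35  pid  (1B, 1-aligned)
35..36  -- padding (1B)
36..40  lock  (4B, 4-aligned)
40..41  state  (1B, 1-aligned)
41..48  -- tail padding (7B)
sizeof = 48, alignof = 8
data bytes 40, size 48 → padding 8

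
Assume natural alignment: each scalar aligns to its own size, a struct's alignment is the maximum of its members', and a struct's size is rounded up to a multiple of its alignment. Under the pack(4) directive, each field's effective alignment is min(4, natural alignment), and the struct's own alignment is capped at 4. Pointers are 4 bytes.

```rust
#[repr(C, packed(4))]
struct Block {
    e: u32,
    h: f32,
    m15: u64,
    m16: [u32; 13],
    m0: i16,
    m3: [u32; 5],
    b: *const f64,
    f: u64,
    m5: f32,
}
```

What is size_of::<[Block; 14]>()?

1512

@0: e [4B, align 4] → 4
@4: h [4B, align 4] → 8
@8: m15 [8B, align 4] → 16
@16: m16 [52B, align 4] → 68
@68: m0 [2B, align 2] → 70
+2 pad (align 4)
@72: m3 [20B, align 4] → 92
@92: b [4B, align 4] → 96
@96: f [8B, align 4] → 104
@104: m5 [4B, align 4] → 108
size 108, align 4
array of 14: 14 × 108 = 1512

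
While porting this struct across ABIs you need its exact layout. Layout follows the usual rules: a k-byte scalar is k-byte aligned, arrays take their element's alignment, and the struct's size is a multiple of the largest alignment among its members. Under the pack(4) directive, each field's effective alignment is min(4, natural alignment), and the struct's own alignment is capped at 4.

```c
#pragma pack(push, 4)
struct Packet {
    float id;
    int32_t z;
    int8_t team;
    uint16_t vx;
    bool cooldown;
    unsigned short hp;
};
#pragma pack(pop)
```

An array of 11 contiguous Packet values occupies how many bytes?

id at 0 (size 4, align 4) → ends 4
z at 4 (size 4, align 4) → ends 8
team at 8 (size 1, align 1) → ends 9
pad 1 to align 2 for vx
vx at 10 (size 2, align 2) → ends 12
cooldown at 12 (size 1, align 1) → ends 13
pad 1 to align 2 for hp
hp at 14 (size 2, align 2) → ends 16
total 16 bytes, alignment 4
array of 11: 11 × 16 = 176

176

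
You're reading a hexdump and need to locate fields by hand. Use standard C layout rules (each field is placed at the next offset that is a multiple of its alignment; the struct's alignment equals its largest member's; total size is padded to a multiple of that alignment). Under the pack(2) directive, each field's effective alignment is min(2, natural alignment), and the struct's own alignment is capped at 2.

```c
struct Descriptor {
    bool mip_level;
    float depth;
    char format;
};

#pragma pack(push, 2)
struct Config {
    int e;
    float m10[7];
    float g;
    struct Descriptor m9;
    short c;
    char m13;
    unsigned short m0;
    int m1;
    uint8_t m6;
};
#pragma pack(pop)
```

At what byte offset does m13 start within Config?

50

Descriptor: mip_level at 0 (size 1, align 1) → ends 1; pad 3 to align 4 for depth; depth at 4 (size 4, align 4) → ends 8; format at 8 (size 1, align 1) → ends 9; tail pad 3 to reach multiple of 4; total 12 bytes, alignment 4
e at 0 (size 4, align 2) → ends 4
m10 at 4 (size 28, align 2) → ends 32
g at 32 (size 4, align 2) → ends 36
m9 at 36 (size 12, align 2) → ends 48
c at 48 (size 2, align 2) → ends 50
m13 at 50 (size 1, align 1) → ends 51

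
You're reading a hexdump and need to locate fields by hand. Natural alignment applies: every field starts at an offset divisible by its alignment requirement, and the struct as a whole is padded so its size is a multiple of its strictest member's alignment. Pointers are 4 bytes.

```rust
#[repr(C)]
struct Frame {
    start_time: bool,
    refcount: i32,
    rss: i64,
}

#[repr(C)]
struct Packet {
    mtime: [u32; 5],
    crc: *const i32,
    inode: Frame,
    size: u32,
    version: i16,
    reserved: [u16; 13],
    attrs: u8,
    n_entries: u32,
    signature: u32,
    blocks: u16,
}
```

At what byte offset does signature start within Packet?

80

Frame: 0..1  start_time  (1B, 1-aligned); 1..4  -- padding (3B); 4..8  refcount  (4B, 4-aligned); 8..16  rss  (8B, 8-aligned); sizeof = 16, alignof = 8
0..20  mtime  (20B, 4-aligned)
20..24  crc  (4B, 4-aligned)
24..40  inode  (16B, 8-aligned)
40..44  size  (4B, 4-aligned)
44..46  version  (2B, 2-aligned)
46..72  reserved  (26B, 2-aligned)
72..73  attrs  (1B, 1-aligned)
73..76  -- padding (3B)
76..80  n_entries  (4B, 4-aligned)
80..84  signature  (4B, 4-aligned)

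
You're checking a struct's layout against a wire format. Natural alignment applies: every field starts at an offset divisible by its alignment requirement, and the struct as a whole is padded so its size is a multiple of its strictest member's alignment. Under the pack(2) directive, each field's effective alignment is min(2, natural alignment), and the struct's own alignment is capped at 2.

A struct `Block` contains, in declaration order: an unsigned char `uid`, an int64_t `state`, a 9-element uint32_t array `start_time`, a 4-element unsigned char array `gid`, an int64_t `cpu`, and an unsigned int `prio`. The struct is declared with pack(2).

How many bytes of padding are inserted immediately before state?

uid at 0 (size 1, align 1) → ends 1
pad 1 to align 2 for state
state at 2 (size 8, align 2) → ends 10

1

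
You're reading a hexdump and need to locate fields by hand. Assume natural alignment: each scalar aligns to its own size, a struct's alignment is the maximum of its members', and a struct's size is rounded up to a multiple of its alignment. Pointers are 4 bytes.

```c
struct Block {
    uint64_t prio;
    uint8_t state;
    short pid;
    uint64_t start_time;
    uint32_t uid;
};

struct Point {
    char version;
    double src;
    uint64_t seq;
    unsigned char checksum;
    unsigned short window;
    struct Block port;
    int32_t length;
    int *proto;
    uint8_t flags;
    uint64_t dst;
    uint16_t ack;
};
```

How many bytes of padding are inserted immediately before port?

4

Block: 0..8  prio  (8B, 8-aligned); 8..9  state  (1B, 1-aligned); 9..10  -- padding (1B); 10..12  pid  (2B, 2-aligned); 12..16  -- padding (4B); 16..24  start_time  (8B, 8-aligned); 24..28  uid  (4B, 4-aligned); 28..32  -- tail padding (4B); sizeof = 32, alignof = 8
0..1  version  (1B, 1-aligned)
1..8  -- padding (7B)
8..16  src  (8B, 8-aligned)
16..24  seq  (8B, 8-aligned)
24..25  checksum  (1B, 1-aligned)
25..26  -- padding (1B)
26..28  window  (2B, 2-aligned)
28..32  -- padding (4B)
32..64  port  (32B, 8-aligned)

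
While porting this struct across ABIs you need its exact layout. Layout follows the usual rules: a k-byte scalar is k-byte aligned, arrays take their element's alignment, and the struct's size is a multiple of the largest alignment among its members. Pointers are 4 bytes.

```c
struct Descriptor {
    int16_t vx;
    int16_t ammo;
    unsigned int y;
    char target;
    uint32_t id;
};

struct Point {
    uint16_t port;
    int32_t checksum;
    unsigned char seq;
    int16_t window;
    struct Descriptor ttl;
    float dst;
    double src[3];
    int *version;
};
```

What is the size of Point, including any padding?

Descriptor: vx at 0 (size 2, align 2) → ends 2; ammo at 2 (size 2, align 2) → ends 4; y at 4 (size 4, align 4) → ends 8; target at 8 (size 1, align 1) → ends 9; pad 3 to align 4 for id; id at 12 (size 4, align 4) → ends 16; total 16 bytes, alignment 4
port at 0 (size 2, align 2) → ends 2
pad 2 to align 4 for checksum
checksum at 4 (size 4, align 4) → ends 8
seq at 8 (size 1, align 1) → ends 9
pad 1 to align 2 for window
window at 10 (size 2, align 2) → ends 12
ttl at 12 (size 16, align 4) → ends 28
dst at 28 (size 4, align 4) → ends 32
src at 32 (size 24, align 8) → ends 56
version at 56 (size 4, align 4) → ends 60
tail pad 4 to reach multiple of 8
total 64 bytes, alignment 8

64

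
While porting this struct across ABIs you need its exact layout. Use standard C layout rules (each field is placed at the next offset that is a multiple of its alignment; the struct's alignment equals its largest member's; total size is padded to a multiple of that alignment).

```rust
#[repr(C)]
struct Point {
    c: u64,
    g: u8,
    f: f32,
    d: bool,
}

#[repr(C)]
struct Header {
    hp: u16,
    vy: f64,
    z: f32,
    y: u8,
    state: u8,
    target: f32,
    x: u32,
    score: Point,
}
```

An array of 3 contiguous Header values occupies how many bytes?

168

Point: c at 0 (size 8, align 8) → ends 8; g at 8 (size 1, align 1) → ends 9; pad 3 to align 4 for f; f at 12 (size 4, align 4) → ends 16; d at 16 (size 1, align 1) → ends 17; tail pad 7 to reach multiple of 8; total 24 bytes, alignment 8
hp at 0 (size 2, align 2) → ends 2
pad 6 to align 8 for vy
vy at 8 (size 8, align 8) → ends 16
z at 16 (size 4, align 4) → ends 20
y at 20 (size 1, align 1) → ends 21
state at 21 (size 1, align 1) → ends 22
pad 2 to align 4 for target
target at 24 (size 4, align 4) → ends 28
x at 28 (size 4, align 4) → ends 32
score at 32 (size 24, align 8) → ends 56
total 56 bytes, alignment 8
array of 3: 3 × 56 = 168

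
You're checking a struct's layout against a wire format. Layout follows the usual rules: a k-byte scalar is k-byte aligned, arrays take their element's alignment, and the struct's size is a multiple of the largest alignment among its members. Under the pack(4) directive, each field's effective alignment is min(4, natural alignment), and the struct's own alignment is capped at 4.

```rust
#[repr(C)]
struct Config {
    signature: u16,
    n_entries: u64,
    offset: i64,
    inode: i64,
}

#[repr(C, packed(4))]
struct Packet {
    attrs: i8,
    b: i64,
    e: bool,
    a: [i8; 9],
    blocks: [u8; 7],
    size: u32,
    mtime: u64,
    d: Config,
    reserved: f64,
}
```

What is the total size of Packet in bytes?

84

Config: signature at 0 (size 2, align 2) → ends 2; pad 6 to align 8 for n_entries; n_entries at 8 (size 8, align 8) → ends 16; offset at 16 (size 8, align 8) → ends 24; inode at 24 (size 8, align 8) → ends 32; total 32 bytes, alignment 8
attrs at 0 (size 1, align 1) → ends 1
pad 3 to align 4 for b
b at 4 (size 8, align 4) → ends 12
e at 12 (size 1, align 1) → ends 13
a at 13 (size 9, align 1) → ends 22
blocks at 22 (size 7, align 1) → ends 29
pad 3 to align 4 for size
size at 32 (size 4, align 4) → ends 36
mtime at 36 (size 8, align 4) → ends 44
d at 44 (size 32, align 4) → ends 76
reserved at 76 (size 8, align 4) → ends 84
total 84 bytes, alignment 4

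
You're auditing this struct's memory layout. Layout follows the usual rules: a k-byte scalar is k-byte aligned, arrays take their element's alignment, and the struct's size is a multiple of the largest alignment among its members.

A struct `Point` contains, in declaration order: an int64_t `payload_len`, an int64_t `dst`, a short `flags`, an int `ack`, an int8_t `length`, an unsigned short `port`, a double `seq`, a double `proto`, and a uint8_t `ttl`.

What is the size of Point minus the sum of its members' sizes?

14

payload_len at 0 (size 8, align 8) → ends 8
dst at 8 (size 8, align 8) → ends 16
flags at 16 (size 2, align 2) → ends 18
pad 2 to align 4 for ack
ack at 20 (size 4, align 4) → ends 24
length at 24 (size 1, align 1) → ends 25
pad 1 to align 2 for port
port at 26 (size 2, align 2) → ends 28
pad 4 to align 8 for seq
seq at 32 (size 8, align 8) → ends 40
proto at 40 (size 8, align 8) → ends 48
ttl at 48 (size 1, align 1) → ends 49
tail pad 7 to reach multiple of 8
total 56 bytes, alignment 8
data bytes 42, size 56 → padding 14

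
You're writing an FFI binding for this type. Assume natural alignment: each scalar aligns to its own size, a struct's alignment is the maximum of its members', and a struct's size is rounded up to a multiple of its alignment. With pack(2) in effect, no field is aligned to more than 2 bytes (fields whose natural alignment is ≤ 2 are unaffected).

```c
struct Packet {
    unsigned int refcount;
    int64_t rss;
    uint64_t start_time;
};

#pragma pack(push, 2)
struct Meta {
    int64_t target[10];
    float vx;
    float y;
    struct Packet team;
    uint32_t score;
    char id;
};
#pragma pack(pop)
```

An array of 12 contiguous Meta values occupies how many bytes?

Packet: @0: refcount [4B, align 4] → 4; +4 pad (align 8); @8: rss [8B, align 8] → 16; @16: start_time [8B, align 8] → 24; size 24, align 8
@0: target [80B, align 2] → 80
@80: vx [4B, align 2] → 84
@84: y [4B, align 2] → 88
@88: team [24B, align 2] → 112
@112: score [4B, align 2] → 116
@116: id [1B, align 1] → 117
+1 tail pad (align 2)
size 118, align 2
array of 12: 12 × 118 = 1416

1416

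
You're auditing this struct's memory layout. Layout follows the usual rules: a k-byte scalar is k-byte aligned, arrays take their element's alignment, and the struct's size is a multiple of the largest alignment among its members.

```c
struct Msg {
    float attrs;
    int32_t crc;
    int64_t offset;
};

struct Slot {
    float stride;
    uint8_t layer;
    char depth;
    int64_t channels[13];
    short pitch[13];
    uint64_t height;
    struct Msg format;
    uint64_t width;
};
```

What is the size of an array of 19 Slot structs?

Msg: attrs at 0 (size 4, align 4) → ends 4; crc at 4 (size 4, align 4) → ends 8; offset at 8 (size 8, align 8) → ends 16; total 16 bytes, alignment 8
stride at 0 (size 4, align 4) → ends 4
layer at 4 (size 1, align 1) → ends 5
depth at 5 (size 1, align 1) → ends 6
pad 2 to align 8 for channels
channels at 8 (size 104, align 8) → ends 112
pitch at 112 (size 26, align 2) → ends 138
pad 6 to align 8 for height
height at 144 (size 8, align 8) → ends 152
format at 152 (size 16, align 8) → ends 168
width at 168 (size 8, align 8) → ends 176
total 176 bytes, alignment 8
array of 19: 19 × 176 = 3344

3344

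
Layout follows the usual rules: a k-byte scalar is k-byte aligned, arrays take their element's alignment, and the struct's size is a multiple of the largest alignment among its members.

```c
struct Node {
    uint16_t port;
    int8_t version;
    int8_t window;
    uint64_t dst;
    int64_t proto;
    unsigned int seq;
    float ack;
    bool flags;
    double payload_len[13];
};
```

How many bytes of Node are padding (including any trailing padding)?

11

0..2  port  (2B, 2-aligned)
2..3  version  (1B, 1-aligned)
3..4  window  (1B, 1-aligned)
4..8  -- padding (4B)
8..16  dst  (8B, 8-aligned)
16..24  proto  (8B, 8-aligned)
24..28  seq  (4B, 4-aligned)
28..32  ack  (4B, 4-aligned)
32..33  flags  (1B, 1-aligned)
33..40  -- padding (7B)
40..144  payload_len  (104B, 8-aligned)
sizeof = 144, alignof = 8
data bytes 133, size 144 → padding 11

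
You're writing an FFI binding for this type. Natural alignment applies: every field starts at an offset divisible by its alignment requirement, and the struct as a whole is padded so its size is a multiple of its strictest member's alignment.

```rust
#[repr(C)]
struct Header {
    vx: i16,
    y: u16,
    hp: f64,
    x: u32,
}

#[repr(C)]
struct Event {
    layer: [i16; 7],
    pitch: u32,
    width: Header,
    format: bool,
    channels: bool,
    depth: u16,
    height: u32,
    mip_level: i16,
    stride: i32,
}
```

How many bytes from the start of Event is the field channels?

Header: 0..2  vx  (2B, 2-aligned); 2..4  y  (2B, 2-aligned); 4..8  -- padding (4B); 8..16  hp  (8B, 8-aligned); 16..20  x  (4B, 4-aligned); 20..24  -- tail padding (4B); sizeof = 24, alignof = 8
0..14  layer  (14B, 2-aligned)
14..16  -- padding (2B)
16..20  pitch  (4B, 4-aligned)
20..24  -- padding (4B)
24..48  width  (24B, 8-aligned)
48..49  format  (1B, 1-aligned)
49..50  channels  (1B, 1-aligned)

49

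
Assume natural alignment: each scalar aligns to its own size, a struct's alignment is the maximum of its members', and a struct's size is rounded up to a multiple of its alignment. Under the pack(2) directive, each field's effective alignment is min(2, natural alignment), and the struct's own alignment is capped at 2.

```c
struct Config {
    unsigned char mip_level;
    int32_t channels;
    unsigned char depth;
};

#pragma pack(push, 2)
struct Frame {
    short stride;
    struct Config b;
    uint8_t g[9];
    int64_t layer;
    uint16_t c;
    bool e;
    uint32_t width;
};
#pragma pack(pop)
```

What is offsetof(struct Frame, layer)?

Config: mip_level at 0 (size 1, align 1) → ends 1; pad 3 to align 4 for channels; channels at 4 (size 4, align 4) → ends 8; depth at 8 (size 1, align 1) → ends 9; tail pad 3 to reach multiple of 4; total 12 bytes, alignment 4
stride at 0 (size 2, align 2) → ends 2
b at 2 (size 12, align 2) → ends 14
g at 14 (size 9, align 1) → ends 23
pad 1 to align 2 for layer
layer at 24 (size 8, align 2) → ends 32

24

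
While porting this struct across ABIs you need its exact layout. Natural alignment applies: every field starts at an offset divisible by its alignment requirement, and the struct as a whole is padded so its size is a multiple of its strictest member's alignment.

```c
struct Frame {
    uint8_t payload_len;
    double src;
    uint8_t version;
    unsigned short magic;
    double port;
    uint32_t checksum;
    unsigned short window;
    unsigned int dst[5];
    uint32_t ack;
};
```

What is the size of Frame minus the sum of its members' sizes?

14

@0: payload_len [1B, align 1] → 1
+7 pad (align 8)
@8: src [8B, align 8] → 16
@16: version [1B, align 1] → 17
+1 pad (align 2)
@18: magic [2B, align 2] → 20
+4 pad (align 8)
@24: port [8B, align 8] → 32
@32: checksum [4B, align 4] → 36
@36: window [2B, align 2] → 38
+2 pad (align 4)
@40: dst [20B, align 4] → 60
@60: ack [4B, align 4] → 64
size 64, align 8
data bytes 50, size 64 → padding 14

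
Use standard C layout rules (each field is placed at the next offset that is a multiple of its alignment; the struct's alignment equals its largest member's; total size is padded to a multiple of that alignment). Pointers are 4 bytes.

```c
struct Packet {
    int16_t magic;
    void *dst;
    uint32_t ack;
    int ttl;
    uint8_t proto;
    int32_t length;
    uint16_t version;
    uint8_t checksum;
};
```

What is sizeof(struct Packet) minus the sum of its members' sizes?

6

0..2  magic  (2B, 2-aligned)
2..4  -- padding (2B)
4..8  dst  (4B, 4-aligned)
8..12  ack  (4B, 4-aligned)
12..16  ttl  (4B, 4-aligned)
16..17  proto  (1B, 1-aligned)
17..20  -- padding (3B)
20..24  length  (4B, 4-aligned)
24..26  version  (2B, 2-aligned)
26..27  checksum  (1B, 1-aligned)
27..28  -- tail padding (1B)
sizeof = 28, alignof = 4
data bytes 22, size 28 → padding 6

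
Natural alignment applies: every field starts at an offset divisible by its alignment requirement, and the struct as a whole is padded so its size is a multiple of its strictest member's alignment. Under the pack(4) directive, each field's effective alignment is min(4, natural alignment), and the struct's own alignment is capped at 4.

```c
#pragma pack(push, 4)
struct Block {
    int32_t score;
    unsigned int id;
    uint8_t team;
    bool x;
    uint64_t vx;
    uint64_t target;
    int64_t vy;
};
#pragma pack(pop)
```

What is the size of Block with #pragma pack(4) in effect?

score at 0 (size 4, align 4) → ends 4
id at 4 (size 4, align 4) → ends 8
team at 8 (size 1, align 1) → ends 9
x at 9 (size 1, align 1) → ends 10
pad 2 to align 4 for vx
vx at 12 (size 8, align 4) → ends 20
target at 20 (size 8, align 4) → ends 28
vy at 28 (size 8, align 4) → ends 36
total 36 bytes, alignment 4

36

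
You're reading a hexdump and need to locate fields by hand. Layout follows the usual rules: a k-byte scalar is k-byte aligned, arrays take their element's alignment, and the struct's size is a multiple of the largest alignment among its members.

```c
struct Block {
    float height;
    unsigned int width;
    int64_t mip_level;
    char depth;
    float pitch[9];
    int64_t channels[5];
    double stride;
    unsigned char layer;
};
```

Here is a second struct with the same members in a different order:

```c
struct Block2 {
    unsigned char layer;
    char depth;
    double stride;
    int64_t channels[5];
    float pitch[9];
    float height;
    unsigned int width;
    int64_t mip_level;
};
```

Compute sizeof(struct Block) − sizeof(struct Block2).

0..4  height  (4B, 4-aligned)
4..8  width  (4B, 4-aligned)
8..16  mip_level  (8B, 8-aligned)
16..17  depth  (1B, 1-aligned)
17..20  -- padding (3B)
20..56  pitch  (36B, 4-aligned)
56..96  channels  (40B, 8-aligned)
96..104  stride  (8B, 8-aligned)
104..105  layer  (1B, 1-aligned)
105..112  -- tail padding (7B)
sizeof = 112, alignof = 8
— Block2 —
0..1  layer  (1B, 1-aligned)
1..2  depth  (1B, 1-aligned)
2..8  -- padding (6B)
8..16  stride  (8B, 8-aligned)
16..56  channels  (40B, 8-aligned)
56..92  pitch  (36B, 4-aligned)
92..96  height  (4B, 4-aligned)
96..100  width  (4B, 4-aligned)
100..104  -- padding (4B)
104..112  mip_level  (8B, 8-aligned)
sizeof = 112, alignof = 8
112 − 112 = 0

0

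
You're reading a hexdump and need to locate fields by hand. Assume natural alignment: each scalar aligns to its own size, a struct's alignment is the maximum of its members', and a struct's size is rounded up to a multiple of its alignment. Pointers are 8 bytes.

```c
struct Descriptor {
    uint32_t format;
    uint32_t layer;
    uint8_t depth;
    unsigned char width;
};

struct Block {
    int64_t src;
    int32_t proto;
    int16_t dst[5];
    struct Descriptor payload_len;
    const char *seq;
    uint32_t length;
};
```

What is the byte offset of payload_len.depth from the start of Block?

32

Descriptor: format at 0 (size 4, align 4) → ends 4; layer at 4 (size 4, align 4) → ends 8; depth at 8 (size 1, align 1) → ends 9; width at 9 (size 1, align 1) → ends 10; tail pad 2 to reach multiple of 4; total 12 bytes, alignment 4
src at 0 (size 8, align 8) → ends 8
proto at 8 (size 4, align 4) → ends 12
dst at 12 (size 10, align 2) → ends 22
pad 2 to align 4 for payload_len
payload_len at 24 (size 12, align 4) → ends 36
within Descriptor: depth at 8
24 + 8 = 32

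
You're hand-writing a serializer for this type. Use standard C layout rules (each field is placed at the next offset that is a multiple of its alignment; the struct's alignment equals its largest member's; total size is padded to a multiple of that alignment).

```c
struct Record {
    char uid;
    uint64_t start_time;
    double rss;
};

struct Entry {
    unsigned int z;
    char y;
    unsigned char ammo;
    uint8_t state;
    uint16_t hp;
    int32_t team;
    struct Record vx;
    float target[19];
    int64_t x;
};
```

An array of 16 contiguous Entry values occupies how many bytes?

2048

Record: 0..1  uid  (1B, 1-aligned); 1..8  -- padding (7B); 8..16  start_time  (8B, 8-aligned); 16..24  rss  (8B, 8-aligned); sizeof = 24, alignof = 8
0..4  z  (4B, 4-aligned)
4..5  y  (1B, 1-aligned)
5..6  ammo  (1B, 1-aligned)
6..7  state  (1B, 1-aligned)
7..8  -- padding (1B)
8..10  hp  (2B, 2-aligned)
10..12  -- padding (2B)
12..16  team  (4B, 4-aligned)
16..40  vx  (24B, 8-aligned)
40..116  target  (76B, 4-aligned)
116..120  -- padding (4B)
120..128  x  (8B, 8-aligned)
sizeof = 128, alignof = 8
array of 16: 16 × 128 = 2048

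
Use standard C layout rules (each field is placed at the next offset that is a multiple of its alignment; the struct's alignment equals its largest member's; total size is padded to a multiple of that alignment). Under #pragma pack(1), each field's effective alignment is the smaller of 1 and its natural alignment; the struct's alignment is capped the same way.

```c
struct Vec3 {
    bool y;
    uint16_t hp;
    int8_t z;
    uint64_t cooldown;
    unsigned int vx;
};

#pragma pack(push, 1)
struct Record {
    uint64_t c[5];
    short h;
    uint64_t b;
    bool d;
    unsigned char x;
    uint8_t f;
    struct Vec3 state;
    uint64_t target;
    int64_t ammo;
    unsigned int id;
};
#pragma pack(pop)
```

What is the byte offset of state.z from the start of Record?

57

Vec3: y at 0 (size 1, align 1) → ends 1; pad 1 to align 2 for hp; hp at 2 (size 2, align 2) → ends 4; z at 4 (size 1, align 1) → ends 5; pad 3 to align 8 for cooldown; cooldown at 8 (size 8, align 8) → ends 16; vx at 16 (size 4, align 4) → ends 20; tail pad 4 to reach multiple of 8; total 24 bytes, alignment 8
c at 0 (size 40, align 1) → ends 40
h at 40 (size 2, align 1) → ends 42
b at 42 (size 8, align 1) → ends 50
d at 50 (size 1, align 1) → ends 51
x at 51 (size 1, align 1) → ends 52
f at 52 (size 1, align 1) → ends 53
state at 53 (size 24, align 1) → ends 77
within Vec3: z at 4
53 + 4 = 57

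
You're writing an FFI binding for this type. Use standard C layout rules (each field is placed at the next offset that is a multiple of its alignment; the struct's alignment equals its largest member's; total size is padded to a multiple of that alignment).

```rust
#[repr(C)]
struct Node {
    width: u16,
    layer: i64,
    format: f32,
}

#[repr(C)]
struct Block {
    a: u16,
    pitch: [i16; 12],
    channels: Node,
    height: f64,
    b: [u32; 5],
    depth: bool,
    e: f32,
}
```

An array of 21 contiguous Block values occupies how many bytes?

2016

Node: 0..2  width  (2B, 2-aligned); 2..8  -- padding (6B); 8..16  layer  (8B, 8-aligned); 16..20  format  (4B, 4-aligned); 20..24  -- tail padding (4B); sizeof = 24, alignof = 8
0..2  a  (2B, 2-aligned)
2..26  pitch  (24B, 2-aligned)
26..32  -- padding (6B)
32..56  channels  (24B, 8-aligned)
56..64  height  (8B, 8-aligned)
64..84  b  (20B, 4-aligned)
84..85  depth  (1B, 1-aligned)
85..88  -- padding (3B)
88..92  e  (4B, 4-aligned)
92..96  -- tail padding (4B)
sizeof = 96, alignof = 8
array of 21: 21 × 96 = 2016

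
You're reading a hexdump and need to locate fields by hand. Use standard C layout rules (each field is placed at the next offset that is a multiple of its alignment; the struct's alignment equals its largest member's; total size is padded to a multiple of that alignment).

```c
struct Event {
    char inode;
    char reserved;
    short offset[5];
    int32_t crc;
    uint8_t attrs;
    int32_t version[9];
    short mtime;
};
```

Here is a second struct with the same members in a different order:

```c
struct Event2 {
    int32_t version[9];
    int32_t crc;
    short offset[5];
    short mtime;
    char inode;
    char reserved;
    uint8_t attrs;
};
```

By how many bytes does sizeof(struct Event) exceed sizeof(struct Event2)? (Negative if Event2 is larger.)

4

@0: inode [1B, align 1] → 1
@1: reserved [1B, align 1] → 2
@2: offset [10B, align 2] → 12
@12: crc [4B, align 4] → 16
@16: attrs [1B, align 1] → 17
+3 pad (align 4)
@20: version [36B, align 4] → 56
@56: mtime [2B, align 2] → 58
+2 tail pad (align 4)
size 60, align 4
— Event2 —
@0: version [36B, align 4] → 36
@36: crc [4B, align 4] → 40
@40: offset [10B, align 2] → 50
@50: mtime [2B, align 2] → 52
@52: inode [1B, align 1] → 53
@53: reserved [1B, align 1] → 54
@54: attrs [1B, align 1] → 55
+1 tail pad (align 4)
size 56, align 4
60 − 56 = 4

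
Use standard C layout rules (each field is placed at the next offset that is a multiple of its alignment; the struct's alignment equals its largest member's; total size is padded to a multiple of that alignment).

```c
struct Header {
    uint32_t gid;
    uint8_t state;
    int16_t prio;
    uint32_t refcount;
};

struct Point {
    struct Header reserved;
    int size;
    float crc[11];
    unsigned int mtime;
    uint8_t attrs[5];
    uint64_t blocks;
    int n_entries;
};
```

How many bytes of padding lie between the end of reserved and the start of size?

0

Header: gid at 0 (size 4, align 4) → ends 4; state at 4 (size 1, align 1) → ends 5; pad 1 to align 2 for prio; prio at 6 (size 2, align 2) → ends 8; refcount at 8 (size 4, align 4) → ends 12; total 12 bytes, alignment 4
reserved at 0 (size 12, align 4) → ends 12
size at 12 (size 4, align 4) → ends 16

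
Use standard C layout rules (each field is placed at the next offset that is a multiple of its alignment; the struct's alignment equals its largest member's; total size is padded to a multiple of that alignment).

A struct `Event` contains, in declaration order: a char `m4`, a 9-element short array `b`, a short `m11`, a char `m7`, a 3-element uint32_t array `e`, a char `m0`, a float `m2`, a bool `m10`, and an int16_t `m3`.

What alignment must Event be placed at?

4

member alignments: m4=1, b=2, m11=2, m7=1, e=4, m0=1, m2=4, m10=1, m3=2
max = 4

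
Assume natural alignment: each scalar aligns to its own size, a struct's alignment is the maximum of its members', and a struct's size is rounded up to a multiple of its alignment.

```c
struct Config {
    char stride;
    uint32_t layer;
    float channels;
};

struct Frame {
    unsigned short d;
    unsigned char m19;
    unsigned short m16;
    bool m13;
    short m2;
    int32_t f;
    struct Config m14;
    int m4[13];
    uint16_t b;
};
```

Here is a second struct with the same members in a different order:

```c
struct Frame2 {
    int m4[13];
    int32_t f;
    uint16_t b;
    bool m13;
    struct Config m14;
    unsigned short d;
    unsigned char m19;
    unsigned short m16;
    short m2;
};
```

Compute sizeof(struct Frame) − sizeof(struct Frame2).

4

Config: 0..1  stride  (1B, 1-aligned); 1..4  -- padding (3B); 4..8  layer  (4B, 4-aligned); 8..12  channels  (4B, 4-aligned); sizeof = 12, alignof = 4
0..2  d  (2B, 2-aligned)
2..3  m19  (1B, 1-aligned)
3..4  -- padding (1B)
4..6  m16  (2B, 2-aligned)
6..7  m13  (1B, 1-aligned)
7..8  -- padding (1B)
8..10  m2  (2B, 2-aligned)
10..12  -- padding (2B)
12..16  f  (4B, 4-aligned)
16..28  m14  (12B, 4-aligned)
28..80  m4  (52B, 4-aligned)
80..82  b  (2B, 2-aligned)
82..84  -- tail padding (2B)
sizeof = 84, alignof = 4
— Frame2 —
0..52  m4  (52B, 4-aligned)
52..56  f  (4B, 4-aligned)
56..58  b  (2B, 2-aligned)
58..59  m13  (1B, 1-aligned)
59..60  -- padding (1B)
60..72  m14  (12B, 4-aligned)
72..74  d  (2B, 2-aligned)
74..75  m19  (1B, 1-aligned)
75..76  -- padding (1B)
76..78  m16  (2B, 2-aligned)
78..80  m2  (2B, 2-aligned)
sizeof = 80, alignof = 4
84 − 80 = 4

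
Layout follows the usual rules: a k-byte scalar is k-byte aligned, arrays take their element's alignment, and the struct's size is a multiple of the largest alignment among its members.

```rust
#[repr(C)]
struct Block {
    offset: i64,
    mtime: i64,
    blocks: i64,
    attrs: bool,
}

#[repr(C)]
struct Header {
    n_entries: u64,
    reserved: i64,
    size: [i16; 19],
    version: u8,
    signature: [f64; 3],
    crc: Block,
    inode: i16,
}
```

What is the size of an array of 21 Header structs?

Block: 0..8  offset  (8B, 8-aligned); 8..16  mtime  (8B, 8-aligned); 16..24  blocks  (8B, 8-aligned); 24..25  attrs  (1B, 1-aligned); 25..32  -- tail padding (7B); sizeof = 32, alignof = 8
0..8  n_entries  (8B, 8-aligned)
8..16  reserved  (8B, 8-aligned)
16..54  size  (38B, 2-aligned)
54..55  version  (1B, 1-aligned)
55..56  -- padding (1B)
56..80  signature  (24B, 8-aligned)
80..112  crc  (32B, 8-aligned)
112..114  inode  (2B, 2-aligned)
114..120  -- tail padding (6B)
sizeof = 120, alignof = 8
array of 21: 21 × 120 = 2520

2520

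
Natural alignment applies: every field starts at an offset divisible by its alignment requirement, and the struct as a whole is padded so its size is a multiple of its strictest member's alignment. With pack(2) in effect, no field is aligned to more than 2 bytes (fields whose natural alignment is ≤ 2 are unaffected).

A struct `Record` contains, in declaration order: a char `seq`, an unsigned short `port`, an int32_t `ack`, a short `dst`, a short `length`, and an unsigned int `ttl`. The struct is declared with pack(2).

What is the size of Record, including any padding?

seq at 0 (size 1, align 1) → ends 1
pad 1 to align 2 for port
port at 2 (size 2, align 2) → ends 4
ack at 4 (size 4, align 2) → ends 8
dst at 8 (size 2, align 2) → ends 10
length at 10 (size 2, align 2) → ends 12
ttl at 12 (size 4, align 2) → ends 16
total 16 bytes, alignment 2

16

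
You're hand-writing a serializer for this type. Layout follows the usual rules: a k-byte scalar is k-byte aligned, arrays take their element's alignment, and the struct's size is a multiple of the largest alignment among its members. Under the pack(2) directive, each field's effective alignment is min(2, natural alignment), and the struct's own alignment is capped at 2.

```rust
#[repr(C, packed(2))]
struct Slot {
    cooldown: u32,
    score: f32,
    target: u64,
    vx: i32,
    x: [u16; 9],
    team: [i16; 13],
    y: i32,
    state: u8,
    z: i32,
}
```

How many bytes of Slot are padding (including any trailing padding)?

0..4  cooldown  (4B, 2-aligned)
4..8  score  (4B, 2-aligned)
8..16  target  (8B, 2-aligned)
16..20  vx  (4B, 2-aligned)
20..38  x  (18B, 2-aligned)
38..64  team  (26B, 2-aligned)
64..68  y  (4B, 2-aligned)
68..69  state  (1B, 1-aligned)
69..70  -- padding (1B)
70..74  z  (4B, 2-aligned)
sizeof = 74, alignof = 2
data bytes 73, size 74 → padding 1

1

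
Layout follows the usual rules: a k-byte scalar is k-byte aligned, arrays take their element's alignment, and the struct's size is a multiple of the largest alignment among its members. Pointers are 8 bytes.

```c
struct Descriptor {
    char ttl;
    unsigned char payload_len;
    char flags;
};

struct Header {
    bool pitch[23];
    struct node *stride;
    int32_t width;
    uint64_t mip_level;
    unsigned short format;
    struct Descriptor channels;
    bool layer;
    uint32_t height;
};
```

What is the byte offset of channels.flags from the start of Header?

Descriptor: 0..1  ttl  (1B, 1-aligned); 1..2  payload_len  (1B, 1-aligned); 2..3  flags  (1B, 1-aligned); sizeof = 3, alignof = 1
0..23  pitch  (23B, 1-aligned)
23..24  -- padding (1B)
24..32  stride  (8B, 8-aligned)
32..36  width  (4B, 4-aligned)
36..40  -- padding (4B)
40..48  mip_level  (8B, 8-aligned)
48..50  format  (2B, 2-aligned)
50..53  channels  (3B, 1-aligned)
within Descriptor: flags at 2
50 + 2 = 52

52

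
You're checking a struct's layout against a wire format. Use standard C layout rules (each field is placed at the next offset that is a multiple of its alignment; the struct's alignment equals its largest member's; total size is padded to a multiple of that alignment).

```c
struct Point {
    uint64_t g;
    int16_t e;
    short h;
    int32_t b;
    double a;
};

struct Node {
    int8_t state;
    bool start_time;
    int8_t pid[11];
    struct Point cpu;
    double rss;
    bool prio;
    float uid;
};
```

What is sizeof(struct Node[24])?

Point: @0: g [8B, align 8] → 8; @8: e [2B, align 2] → 10; @10: h [2B, align 2] → 12; @12: b [4B, align 4] → 16; @16: a [8B, align 8] → 24; size 24, align 8
@0: state [1B, align 1] → 1
@1: start_time [1B, align 1] → 2
@2: pid [11B, align 1] → 13
+3 pad (align 8)
@16: cpu [24B, align 8] → 40
@40: rss [8B, align 8] → 48
@48: prio [1B, align 1] → 49
+3 pad (align 4)
@52: uid [4B, align 4] → 56
size 56, align 8
array of 24: 24 × 56 = 1344

1344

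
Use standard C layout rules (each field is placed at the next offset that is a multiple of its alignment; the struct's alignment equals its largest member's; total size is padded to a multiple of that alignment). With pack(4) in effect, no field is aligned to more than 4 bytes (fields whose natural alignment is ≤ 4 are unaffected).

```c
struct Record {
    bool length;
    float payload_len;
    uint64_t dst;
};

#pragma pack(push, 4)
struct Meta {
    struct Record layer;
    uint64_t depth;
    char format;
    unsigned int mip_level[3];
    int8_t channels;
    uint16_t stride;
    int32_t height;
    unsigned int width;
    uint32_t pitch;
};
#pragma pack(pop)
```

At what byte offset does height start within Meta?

Record: @0: length [1B, align 1] → 1; +3 pad (align 4); @4: payload_len [4B, align 4] → 8; @8: dst [8B, align 8] → 16; size 16, align 8
@0: layer [16B, align 4] → 16
@16: depth [8B, align 4] → 24
@24: format [1B, align 1] → 25
+3 pad (align 4)
@28: mip_level [12B, align 4] → 40
@40: channels [1B, align 1] → 41
+1 pad (align 2)
@42: stride [2B, align 2] → 44
@44: height [4B, align 4] → 48

44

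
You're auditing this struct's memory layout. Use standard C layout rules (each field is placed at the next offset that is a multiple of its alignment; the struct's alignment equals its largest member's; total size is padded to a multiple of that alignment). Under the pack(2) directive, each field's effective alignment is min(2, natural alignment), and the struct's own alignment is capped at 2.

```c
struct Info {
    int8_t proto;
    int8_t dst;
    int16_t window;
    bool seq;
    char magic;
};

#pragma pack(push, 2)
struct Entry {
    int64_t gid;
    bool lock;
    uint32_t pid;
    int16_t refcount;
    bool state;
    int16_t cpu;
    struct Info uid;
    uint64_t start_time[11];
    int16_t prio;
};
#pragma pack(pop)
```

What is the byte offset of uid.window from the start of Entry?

Info: 0..1  proto  (1B, 1-aligned); 1..2  dst  (1B, 1-aligned); 2..4  window  (2B, 2-aligned); 4..5  seq  (1B, 1-aligned); 5..6  magic  (1B, 1-aligned); sizeof = 6, alignof = 2
0..8  gid  (8B, 2-aligned)
8..9  lock  (1B, 1-aligned)
9..10  -- padding (1B)
10..14  pid  (4B, 2-aligned)
14..16  refcount  (2B, 2-aligned)
16..17  state  (1B, 1-aligned)
17..18  -- padding (1B)
18..20  cpu  (2B, 2-aligned)
20..26  uid  (6B, 2-aligned)
within Info: window at 2
20 + 2 = 22

22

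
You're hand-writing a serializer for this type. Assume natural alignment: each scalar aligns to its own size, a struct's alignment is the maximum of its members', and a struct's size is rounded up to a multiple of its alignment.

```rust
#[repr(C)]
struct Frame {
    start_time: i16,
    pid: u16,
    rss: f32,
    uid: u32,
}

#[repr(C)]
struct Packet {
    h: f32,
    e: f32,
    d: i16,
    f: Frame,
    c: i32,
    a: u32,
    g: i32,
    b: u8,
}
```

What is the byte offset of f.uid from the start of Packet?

20

Frame: @0: start_time [2B, align 2] → 2; @2: pid [2B, align 2] → 4; @4: rss [4B, align 4] → 8; @8: uid [4B, align 4] → 12; size 12, align 4
@0: h [4B, align 4] → 4
@4: e [4B, align 4] → 8
@8: d [2B, align 2] → 10
+2 pad (align 4)
@12: f [12B, align 4] → 24
within Frame: uid at 8
12 + 8 = 20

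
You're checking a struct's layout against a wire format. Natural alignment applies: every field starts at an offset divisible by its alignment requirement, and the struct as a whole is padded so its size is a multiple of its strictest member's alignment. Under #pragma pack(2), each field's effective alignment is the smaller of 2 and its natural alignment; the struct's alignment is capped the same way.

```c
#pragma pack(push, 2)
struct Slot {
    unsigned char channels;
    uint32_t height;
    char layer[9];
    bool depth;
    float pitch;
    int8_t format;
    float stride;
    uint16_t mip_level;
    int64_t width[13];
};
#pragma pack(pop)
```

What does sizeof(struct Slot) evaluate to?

132 bytes

@0: channels [1B, align 1] → 1
+1 pad (align 2)
@2: height [4B, align 2] → 6
@6: layer [9B, align 1] → 15
@15: depth [1B, align 1] → 16
@16: pitch [4B, align 2] → 20
@20: format [1B, align 1] → 21
+1 pad (align 2)
@22: stride [4B, align 2] → 26
@26: mip_level [2B, align 2] → 28
@28: width [104B, align 2] → 132
size 132, align 2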